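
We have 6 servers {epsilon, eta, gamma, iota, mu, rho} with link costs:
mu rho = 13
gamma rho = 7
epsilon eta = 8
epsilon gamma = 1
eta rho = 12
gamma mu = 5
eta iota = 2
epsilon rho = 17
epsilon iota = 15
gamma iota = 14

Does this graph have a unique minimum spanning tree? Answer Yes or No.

Yes

Kruskal: consider edges lightest-first.
epsilon gamma (1): add — endpoints in different components.
eta iota (2): add — endpoints in different components.
gamma mu (5): add — endpoints in different components.
gamma rho (7): add — endpoints in different components.
epsilon eta (8): add — endpoints in different components.
Every non-tree edge has weight strictly greater than the heaviest edge on the tree path between its endpoints, so the MST is unique.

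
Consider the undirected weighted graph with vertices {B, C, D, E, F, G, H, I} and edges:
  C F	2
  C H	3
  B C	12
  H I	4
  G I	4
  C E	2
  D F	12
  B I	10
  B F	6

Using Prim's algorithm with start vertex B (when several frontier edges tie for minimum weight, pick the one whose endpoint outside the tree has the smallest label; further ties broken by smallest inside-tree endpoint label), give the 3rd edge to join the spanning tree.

Prim's algorithm from B:
Step 1: cheapest edge leaving the tree is B F (6); add F.
Step 2: cheapest edge leaving the tree is C F (2); add C.
Step 3: cheapest edge leaving the tree is C E (2); add E.
Step 4: cheapest edge leaving the tree is C H (3); add H.
Step 5: cheapest edge leaving the tree is H I (4); add I.
Step 6: cheapest edge leaving the tree is G I (4); add G.
Step 7: cheapest edge leaving the tree is D F (12); add D.
The 3rd edge added is C E.

C-E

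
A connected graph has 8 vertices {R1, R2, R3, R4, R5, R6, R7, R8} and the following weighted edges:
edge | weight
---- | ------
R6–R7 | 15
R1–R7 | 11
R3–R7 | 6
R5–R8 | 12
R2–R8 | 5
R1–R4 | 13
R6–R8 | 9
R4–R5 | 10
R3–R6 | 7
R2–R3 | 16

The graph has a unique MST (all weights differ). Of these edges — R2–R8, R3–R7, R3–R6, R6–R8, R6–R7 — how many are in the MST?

Kruskal: consider edges lightest-first.
R2–R8 (5): add — endpoints in different components.
R3–R7 (6): add — endpoints in different components.
R3–R6 (7): add — endpoints in different components.
R6–R8 (9): add — endpoints in different components.
R4–R5 (10): add — endpoints in different components.
R1–R7 (11): add — endpoints in different components.
R5–R8 (12): add — endpoints in different components.
MST edge set: {R2–R8, R3–R7, R3–R6, R6–R8, R4–R5, R1–R7, R5–R8}.
Of the listed edges, {R2–R8, R3–R7, R3–R6, R6–R8} are in the MST → 4.

4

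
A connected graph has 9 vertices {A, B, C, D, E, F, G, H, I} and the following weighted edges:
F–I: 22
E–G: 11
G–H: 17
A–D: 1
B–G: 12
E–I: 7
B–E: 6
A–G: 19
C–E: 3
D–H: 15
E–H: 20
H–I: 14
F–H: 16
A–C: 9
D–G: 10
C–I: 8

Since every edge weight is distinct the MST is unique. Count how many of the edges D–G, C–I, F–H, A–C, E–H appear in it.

3

Sort edges by weight, then run Kruskal:
A–D (1): add — endpoints in different components.
C–E (3): add — endpoints in different components.
B–E (6): add — endpoints in different components.
E–I (7): add — endpoints in different components.
C–I (8): skip — C and I already connected.
A–C (9): add — endpoints in different components.
D–G (10): add — endpoints in different components.
E–G (11): skip — E and G already connected.
B–G (12): skip — B and G already connected.
H–I (14): add — endpoints in different components.
D–H (15): skip — D and H already connected.
F–H (16): add — endpoints in different components.
MST edge set: {A–D, C–E, B–E, E–I, A–C, D–G, H–I, F–H}.
Of the listed edges, {D–G, F–H, A–C} are in the MST → 3.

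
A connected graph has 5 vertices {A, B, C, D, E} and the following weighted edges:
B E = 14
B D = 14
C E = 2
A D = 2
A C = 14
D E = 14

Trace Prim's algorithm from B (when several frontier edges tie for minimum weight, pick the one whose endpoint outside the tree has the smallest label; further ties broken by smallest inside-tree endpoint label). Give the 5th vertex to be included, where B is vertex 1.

Prim's algorithm from B:
Step 1: cheapest edge leaving the tree is B D (14); add D.
Step 2: cheapest edge leaving the tree is A D (2); add A.
Step 3: cheapest edge leaving the tree is A C (14); add C.
Step 4: cheapest edge leaving the tree is C E (2); add E.
Vertex order: B, D, A, C, E. The 5th vertex is E.

E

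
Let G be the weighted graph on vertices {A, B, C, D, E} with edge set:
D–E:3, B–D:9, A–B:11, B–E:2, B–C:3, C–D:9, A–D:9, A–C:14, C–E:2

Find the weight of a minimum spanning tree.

16

Grow the tree from B using Prim:
Step 1: frontier [B–E 2, B–C 3, B–D 9, A–B 11] → take B–E (2); add E.
Step 2: frontier [B–C 3, B–D 9, A–B 11, C–E 2, D–E 3] → take C–E (2); add C.
Step 3: frontier [B–D 9, A–B 11, C–D 9, A–C 14, D–E 3] → take D–E (3); add D.
Step 4: frontier [A–B 11, A–C 14, A–D 9] → take A–D (9); add A.
MST edges: B–E, C–E, D–E, A–D; total weight 2+2+3+9 = 16.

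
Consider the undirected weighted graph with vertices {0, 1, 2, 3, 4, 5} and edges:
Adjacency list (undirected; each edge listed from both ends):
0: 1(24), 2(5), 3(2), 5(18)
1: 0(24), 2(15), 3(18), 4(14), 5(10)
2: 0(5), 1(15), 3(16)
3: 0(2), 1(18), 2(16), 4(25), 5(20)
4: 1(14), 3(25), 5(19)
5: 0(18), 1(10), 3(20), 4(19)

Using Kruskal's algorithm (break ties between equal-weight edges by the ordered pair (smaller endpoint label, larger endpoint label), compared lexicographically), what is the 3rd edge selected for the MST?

Sort edges by weight, then run Kruskal:
0—3 (2): add. Components now {0,3} {1} {2} {4} {5}
0—2 (5): add. Components now {0,2,3} {1} {4} {5}
1—5 (10): add. Components now {0,2,3} {1,5} {4}
1—4 (14): add. Components now {0,2,3} {1,4,5}
1—2 (15): add. Components now {0,1,2,3,4,5}
The 3rd edge added is 1—5.

1-5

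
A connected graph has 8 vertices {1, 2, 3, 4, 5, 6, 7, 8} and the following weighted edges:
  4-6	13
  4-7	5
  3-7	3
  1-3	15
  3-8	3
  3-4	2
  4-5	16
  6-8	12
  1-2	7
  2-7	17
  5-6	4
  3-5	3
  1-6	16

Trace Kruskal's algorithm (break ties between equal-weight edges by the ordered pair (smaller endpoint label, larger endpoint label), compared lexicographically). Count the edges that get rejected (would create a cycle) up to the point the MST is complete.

Kruskal's algorithm — process edges by increasing weight (ties by edge label):
3-4 (2): add — endpoints in different components.
3-5 (3): add — endpoints in different components.
3-7 (3): add — endpoints in different components.
3-8 (3): add — endpoints in different components.
5-6 (4): add — endpoints in different components.
4-7 (5): skip — 4 and 7 already connected.
1-2 (7): add — endpoints in different components.
6-8 (12): skip — 6 and 8 already connected.
4-6 (13): skip — 4 and 6 already connected.
1-3 (15): add — endpoints in different components.
Edges rejected before the tree was complete: 3.

3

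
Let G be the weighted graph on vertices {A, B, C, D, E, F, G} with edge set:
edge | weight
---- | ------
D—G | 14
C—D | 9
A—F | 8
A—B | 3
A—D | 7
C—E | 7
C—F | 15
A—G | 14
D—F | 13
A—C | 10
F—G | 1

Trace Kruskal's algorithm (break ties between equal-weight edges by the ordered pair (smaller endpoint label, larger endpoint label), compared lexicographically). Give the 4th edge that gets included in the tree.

C-E

Sort edges by weight, then run Kruskal:
F—G (1): add. Components now {A} {B} {C} {D} {E} {F,G}
A—B (3): add. Components now {A,B} {C} {D} {E} {F,G}
A—D (7): add. Components now {A,B,D} {C} {E} {F,G}
C—E (7): add. Components now {A,B,D} {C,E} {F,G}
A—F (8): add. Components now {A,B,D,F,G} {C,E}
C—D (9): add. Components now {A,B,C,D,E,F,G}
The 4th edge added is C—E.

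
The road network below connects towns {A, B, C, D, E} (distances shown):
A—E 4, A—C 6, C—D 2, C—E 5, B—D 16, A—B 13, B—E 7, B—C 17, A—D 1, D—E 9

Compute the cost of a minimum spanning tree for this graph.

Kruskal: consider edges lightest-first.
A—D (1): add — endpoints in different components.
C—D (2): add — endpoints in different components.
A—E (4): add — endpoints in different components.
C—E (5): skip — C and E already connected.
A—C (6): skip — A and C already connected.
B—E (7): add — endpoints in different components.
MST edges: A—D, C—D, A—E, B—E; total weight 1+2+4+7 = 14.

14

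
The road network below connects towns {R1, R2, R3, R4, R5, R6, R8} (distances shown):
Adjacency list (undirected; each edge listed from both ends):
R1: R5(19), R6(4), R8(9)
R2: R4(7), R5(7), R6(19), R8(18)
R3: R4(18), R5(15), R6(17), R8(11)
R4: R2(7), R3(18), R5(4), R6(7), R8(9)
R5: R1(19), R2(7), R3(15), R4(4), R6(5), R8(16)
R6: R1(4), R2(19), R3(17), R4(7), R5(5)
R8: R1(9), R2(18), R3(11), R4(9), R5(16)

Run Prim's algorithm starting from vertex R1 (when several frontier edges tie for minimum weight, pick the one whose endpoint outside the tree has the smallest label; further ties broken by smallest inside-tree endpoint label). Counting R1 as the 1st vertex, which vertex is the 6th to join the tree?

Prim's algorithm from R1:
Step 1: cheapest edge leaving the tree is R1-R6 (4); add R6.
Step 2: cheapest edge leaving the tree is R5-R6 (5); add R5.
Step 3: cheapest edge leaving the tree is R4-R5 (4); add R4.
Step 4: cheapest edge leaving the tree is R2-R4 (7); add R2.
Step 5: cheapest edge leaving the tree is R1-R8 (9); add R8.
Step 6: cheapest edge leaving the tree is R3-R8 (11); add R3.
Vertex order: R1, R6, R5, R4, R2, R8, R3. The 6th vertex is R8.

R8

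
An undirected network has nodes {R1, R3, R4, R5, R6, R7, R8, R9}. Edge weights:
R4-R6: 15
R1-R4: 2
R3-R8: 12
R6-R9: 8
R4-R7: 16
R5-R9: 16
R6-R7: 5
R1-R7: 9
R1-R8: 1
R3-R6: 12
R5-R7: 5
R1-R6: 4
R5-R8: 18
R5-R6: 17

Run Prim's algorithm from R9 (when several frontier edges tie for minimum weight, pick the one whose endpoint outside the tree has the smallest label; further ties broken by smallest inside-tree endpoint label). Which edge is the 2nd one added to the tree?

Prim, starting at R9.
Step 1: frontier [R6-R9 8, R5-R9 16] → take R6-R9 (8); add R6.
Step 2: frontier [R1-R6 4, R6-R7 5, R3-R6 12, R4-R6 15, R5-R6 17, R5-R9 16] → take R1-R6 (4); add R1.
Step 3: frontier [R1-R8 1, R1-R4 2, R1-R7 9, R6-R7 5, R3-R6 12, R4-R6 15, R5-R6 17, R5-R9 16] → take R1-R8 (1); add R8.
Step 4: frontier [R1-R4 2, R1-R7 9, R6-R7 5, R3-R6 12, R4-R6 15, R5-R6 17, R3-R8 12, R5-R8 18, R5-R9 16] → take R1-R4 (2); add R4.
Step 5: frontier [R1-R7 9, R4-R7 16, R6-R7 5, R3-R6 12, R5-R6 17, R3-R8 12, R5-R8 18, R5-R9 16] → take R6-R7 (5); add R7.
Step 6: frontier [R3-R6 12, R5-R6 17, R5-R7 5, R3-R8 12, R5-R8 18, R5-R9 16] → take R5-R7 (5); add R5.
Step 7: frontier [R3-R6 12, R3-R8 12] → take R3-R6 (12); add R3.
The 2nd edge added is R1-R6.

R1-R6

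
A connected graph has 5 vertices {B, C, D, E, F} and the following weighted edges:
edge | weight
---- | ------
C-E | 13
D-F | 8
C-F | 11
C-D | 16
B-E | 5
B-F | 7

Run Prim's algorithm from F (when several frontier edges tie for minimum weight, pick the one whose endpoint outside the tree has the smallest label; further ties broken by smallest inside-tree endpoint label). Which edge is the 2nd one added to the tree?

Grow the tree from F using Prim:
Step 1: cheapest edge leaving the tree is B-F (7); add B.
Step 2: cheapest edge leaving the tree is B-E (5); add E.
Step 3: cheapest edge leaving the tree is D-F (8); add D.
Step 4: cheapest edge leaving the tree is C-F (11); add C.
The 2nd edge added is B-E.

B-E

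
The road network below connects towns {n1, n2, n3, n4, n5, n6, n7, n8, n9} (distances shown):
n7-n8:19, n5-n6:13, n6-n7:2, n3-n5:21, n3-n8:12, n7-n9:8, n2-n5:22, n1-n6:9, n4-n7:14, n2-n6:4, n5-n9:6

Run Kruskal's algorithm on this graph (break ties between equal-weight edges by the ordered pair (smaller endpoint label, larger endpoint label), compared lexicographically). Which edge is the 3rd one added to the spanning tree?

n5-n9

Kruskal's algorithm — process edges by increasing weight (ties by edge label):
n6-n7 (2): add — endpoints in different components.
n2-n6 (4): add — endpoints in different components.
n5-n9 (6): add — endpoints in different components.
n7-n9 (8): add — endpoints in different components.
n1-n6 (9): add — endpoints in different components.
n3-n8 (12): add — endpoints in different components.
n5-n6 (13): skip — n6 and n5 already connected.
n4-n7 (14): add — endpoints in different components.
n7-n8 (19): add — endpoints in different components.
The 3rd edge added is n5-n9.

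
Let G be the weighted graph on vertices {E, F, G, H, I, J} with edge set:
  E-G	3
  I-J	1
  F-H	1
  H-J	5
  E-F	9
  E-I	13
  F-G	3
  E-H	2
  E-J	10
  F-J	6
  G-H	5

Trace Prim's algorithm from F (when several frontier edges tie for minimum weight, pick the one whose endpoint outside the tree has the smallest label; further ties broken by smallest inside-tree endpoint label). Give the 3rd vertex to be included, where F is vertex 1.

Grow the tree from F using Prim:
Step 1: cheapest edge leaving the tree is F-H (1); add H.
Step 2: cheapest edge leaving the tree is E-H (2); add E.
Step 3: cheapest edge leaving the tree is E-G (3); add G.
Step 4: cheapest edge leaving the tree is H-J (5); add J.
Step 5: cheapest edge leaving the tree is I-J (1); add I.
Vertex order: F, H, E, G, J, I. The 3rd vertex is E.

E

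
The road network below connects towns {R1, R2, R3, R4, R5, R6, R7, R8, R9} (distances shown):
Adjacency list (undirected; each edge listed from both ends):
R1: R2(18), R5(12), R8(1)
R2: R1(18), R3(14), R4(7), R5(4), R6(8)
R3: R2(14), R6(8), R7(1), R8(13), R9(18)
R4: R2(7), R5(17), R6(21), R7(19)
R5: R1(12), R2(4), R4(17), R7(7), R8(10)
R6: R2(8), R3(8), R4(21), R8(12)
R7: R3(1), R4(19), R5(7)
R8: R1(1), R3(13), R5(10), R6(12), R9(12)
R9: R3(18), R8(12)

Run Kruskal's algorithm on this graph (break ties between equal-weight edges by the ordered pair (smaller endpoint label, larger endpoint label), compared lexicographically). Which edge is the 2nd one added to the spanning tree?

R3-R7

Sort edges by weight, then run Kruskal:
R1—R8 (1): add — endpoints in different components.
R3—R7 (1): add — endpoints in different components.
R2—R5 (4): add — endpoints in different components.
R2—R4 (7): add — endpoints in different components.
R5—R7 (7): add — endpoints in different components.
R2—R6 (8): add — endpoints in different components.
R3—R6 (8): skip — R6 and R3 already connected.
R5—R8 (10): add — endpoints in different components.
R1—R5 (12): skip — R5 and R1 already connected.
R6—R8 (12): skip — R6 and R8 already connected.
R8—R9 (12): add — endpoints in different components.
The 2nd edge added is R3—R7.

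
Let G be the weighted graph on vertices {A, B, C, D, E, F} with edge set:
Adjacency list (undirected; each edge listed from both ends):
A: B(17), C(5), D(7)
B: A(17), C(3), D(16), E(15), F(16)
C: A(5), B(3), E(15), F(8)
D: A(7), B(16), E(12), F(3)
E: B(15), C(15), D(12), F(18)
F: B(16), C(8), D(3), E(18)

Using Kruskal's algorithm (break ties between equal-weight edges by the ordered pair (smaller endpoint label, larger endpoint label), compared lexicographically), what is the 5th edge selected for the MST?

D-E

Sort edges by weight, then run Kruskal:
B–C (3): add — endpoints in different components.
D–F (3): add — endpoints in different components.
A–C (5): add — endpoints in different components.
A–D (7): add — endpoints in different components.
C–F (8): skip — C and F already connected.
D–E (12): add — endpoints in different components.
The 5th edge added is D–E.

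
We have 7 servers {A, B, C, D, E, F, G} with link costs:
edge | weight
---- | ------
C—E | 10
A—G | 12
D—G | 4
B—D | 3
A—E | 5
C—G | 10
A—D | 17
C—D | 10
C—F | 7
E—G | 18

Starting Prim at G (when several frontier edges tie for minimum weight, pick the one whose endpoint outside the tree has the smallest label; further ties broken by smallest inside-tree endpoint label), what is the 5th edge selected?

C-E

Prim's algorithm from G:
Step 1: cheapest edge leaving the tree is D—G (4); add D.
Step 2: cheapest edge leaving the tree is B—D (3); add B.
Step 3: cheapest edge leaving the tree is C—D (10); add C.
Step 4: cheapest edge leaving the tree is C—F (7); add F.
Step 5: cheapest edge leaving the tree is C—E (10); add E.
Step 6: cheapest edge leaving the tree is A—E (5); add A.
The 5th edge added is C—E.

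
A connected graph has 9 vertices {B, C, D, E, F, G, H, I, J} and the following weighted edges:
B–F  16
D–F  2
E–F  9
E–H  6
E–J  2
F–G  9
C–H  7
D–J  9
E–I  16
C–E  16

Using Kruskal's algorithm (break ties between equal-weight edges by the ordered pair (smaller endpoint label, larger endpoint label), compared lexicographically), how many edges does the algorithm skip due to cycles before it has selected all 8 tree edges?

Kruskal: consider edges lightest-first.
D–F (2): add — endpoints in different components.
E–J (2): add — endpoints in different components.
E–H (6): add — endpoints in different components.
C–H (7): add — endpoints in different components.
D–J (9): add — endpoints in different components.
E–F (9): skip — E and F already connected.
F–G (9): add — endpoints in different components.
B–F (16): add — endpoints in different components.
C–E (16): skip — C and E already connected.
E–I (16): add — endpoints in different components.
Edges rejected before the tree was complete: 2.

2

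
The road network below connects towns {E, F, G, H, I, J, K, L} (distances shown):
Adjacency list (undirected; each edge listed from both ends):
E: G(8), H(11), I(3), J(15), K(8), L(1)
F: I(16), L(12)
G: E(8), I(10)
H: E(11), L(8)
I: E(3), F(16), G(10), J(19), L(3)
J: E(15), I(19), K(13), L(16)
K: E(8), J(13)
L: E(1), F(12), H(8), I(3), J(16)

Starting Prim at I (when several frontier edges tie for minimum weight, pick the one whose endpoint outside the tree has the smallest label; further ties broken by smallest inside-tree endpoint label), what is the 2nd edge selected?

E-L

Grow the tree from I using Prim:
Step 1: frontier [E–I 3, I–L 3, G–I 10, F–I 16, I–J 19] → take E–I (3); add E.
Step 2: frontier [E–L 1, E–G 8, E–K 8, E–H 11, E–J 15, I–L 3, G–I 10, F–I 16, I–J 19] → take E–L (1); add L.
Step 3: frontier [E–G 8, E–K 8, E–H 11, E–J 15, G–I 10, F–I 16, I–J 19, H–L 8, F–L 12, J–L 16] → take E–G (8); add G.
Step 4: frontier [E–K 8, E–H 11, E–J 15, F–I 16, I–J 19, H–L 8, F–L 12, J–L 16] → take H–L (8); add H.
Step 5: frontier [E–K 8, E–J 15, F–I 16, I–J 19, F–L 12, J–L 16] → take E–K (8); add K.
Step 6: frontier [E–J 15, F–I 16, I–J 19, J–K 13, F–L 12, J–L 16] → take F–L (12); add F.
Step 7: frontier [E–J 15, I–J 19, J–K 13, J–L 16] → take J–K (13); add J.
The 2nd edge added is E–L.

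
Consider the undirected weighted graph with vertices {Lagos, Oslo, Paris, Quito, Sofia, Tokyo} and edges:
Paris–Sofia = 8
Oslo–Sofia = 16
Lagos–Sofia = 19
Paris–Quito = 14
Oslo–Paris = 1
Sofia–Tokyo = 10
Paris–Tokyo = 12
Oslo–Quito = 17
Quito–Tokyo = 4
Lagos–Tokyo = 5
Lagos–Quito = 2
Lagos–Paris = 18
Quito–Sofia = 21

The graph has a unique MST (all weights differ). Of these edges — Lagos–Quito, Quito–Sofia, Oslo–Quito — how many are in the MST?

1

Sort edges by weight, then run Kruskal:
Oslo–Paris (1): add — endpoints in different components.
Lagos–Quito (2): add — endpoints in different components.
Quito–Tokyo (4): add — endpoints in different components.
Lagos–Tokyo (5): skip — Lagos and Tokyo already connected.
Paris–Sofia (8): add — endpoints in different components.
Sofia–Tokyo (10): add — endpoints in different components.
MST edge set: {Oslo–Paris, Lagos–Quito, Quito–Tokyo, Paris–Sofia, Sofia–Tokyo}.
Of the listed edges, {Lagos–Quito} are in the MST → 1.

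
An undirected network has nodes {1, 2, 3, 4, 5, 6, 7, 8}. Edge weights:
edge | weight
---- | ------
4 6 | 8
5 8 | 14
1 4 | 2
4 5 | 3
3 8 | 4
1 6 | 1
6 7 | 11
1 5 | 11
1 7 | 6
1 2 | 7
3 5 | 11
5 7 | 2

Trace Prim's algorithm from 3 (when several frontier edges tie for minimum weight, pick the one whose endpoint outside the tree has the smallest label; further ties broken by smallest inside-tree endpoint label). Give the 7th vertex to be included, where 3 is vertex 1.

Grow the tree from 3 using Prim:
Step 1: frontier [3 8 4, 3 5 11] → take 3 8 (4); add 8.
Step 2: frontier [3 5 11, 5 8 14] → take 3 5 (11); add 5.
Step 3: frontier [5 7 2, 4 5 3, 1 5 11] → take 5 7 (2); add 7.
Step 4: frontier [4 5 3, 1 5 11, 1 7 6, 6 7 11] → take 4 5 (3); add 4.
Step 5: frontier [1 4 2, 4 6 8, 1 5 11, 1 7 6, 6 7 11] → take 1 4 (2); add 1.
Step 6: frontier [1 6 1, 1 2 7, 4 6 8, 6 7 11] → take 1 6 (1); add 6.
Step 7: frontier [1 2 7] → take 1 2 (7); add 2.
Vertex order: 3, 8, 5, 7, 4, 1, 6, 2. The 7th vertex is 6.

6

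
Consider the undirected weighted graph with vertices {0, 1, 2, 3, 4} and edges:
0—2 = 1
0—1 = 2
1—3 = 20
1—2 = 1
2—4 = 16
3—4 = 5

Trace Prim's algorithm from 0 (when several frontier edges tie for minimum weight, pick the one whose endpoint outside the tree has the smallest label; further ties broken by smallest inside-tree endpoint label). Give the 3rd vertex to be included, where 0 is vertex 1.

Prim's algorithm from 0:
Step 1: frontier [0—2 1, 0—1 2] → take 0—2 (1); add 2.
Step 2: frontier [0—1 2, 1—2 1, 2—4 16] → take 1—2 (1); add 1.
Step 3: frontier [1—3 20, 2—4 16] → take 2—4 (16); add 4.
Step 4: frontier [1—3 20, 3—4 5] → take 3—4 (5); add 3.
Vertex order: 0, 2, 1, 4, 3. The 3rd vertex is 1.

1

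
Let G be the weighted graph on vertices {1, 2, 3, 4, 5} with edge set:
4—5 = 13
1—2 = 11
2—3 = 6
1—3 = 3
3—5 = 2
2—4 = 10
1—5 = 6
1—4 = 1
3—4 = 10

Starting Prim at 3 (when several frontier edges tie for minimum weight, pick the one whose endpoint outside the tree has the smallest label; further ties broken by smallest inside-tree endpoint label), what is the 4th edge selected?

2-3

Prim's algorithm from 3:
Step 1: cheapest edge leaving the tree is 3—5 (2); add 5.
Step 2: cheapest edge leaving the tree is 1—3 (3); add 1.
Step 3: cheapest edge leaving the tree is 1—4 (1); add 4.
Step 4: cheapest edge leaving the tree is 2—3 (6); add 2.
The 4th edge added is 2—3.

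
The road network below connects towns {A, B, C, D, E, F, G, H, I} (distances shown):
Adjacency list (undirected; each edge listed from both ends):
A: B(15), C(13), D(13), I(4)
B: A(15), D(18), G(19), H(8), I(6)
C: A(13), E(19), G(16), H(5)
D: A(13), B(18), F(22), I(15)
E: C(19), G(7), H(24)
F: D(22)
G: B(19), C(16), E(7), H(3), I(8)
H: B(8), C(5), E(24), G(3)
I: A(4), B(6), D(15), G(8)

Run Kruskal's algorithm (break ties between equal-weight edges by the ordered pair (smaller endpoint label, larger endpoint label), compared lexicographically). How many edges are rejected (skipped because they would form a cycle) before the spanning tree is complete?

8

Sort edges by weight, then run Kruskal:
G H (3): add — endpoints in different components.
A I (4): add — endpoints in different components.
C H (5): add — endpoints in different components.
B I (6): add — endpoints in different components.
E G (7): add — endpoints in different components.
B H (8): add — endpoints in different components.
G I (8): skip — G and I already connected.
A C (13): skip — A and C already connected.
A D (13): add — endpoints in different components.
A B (15): skip — A and B already connected.
D I (15): skip — D and I already connected.
C G (16): skip — C and G already connected.
B D (18): skip — B and D already connected.
B G (19): skip — B and G already connected.
C E (19): skip — C and E already connected.
D F (22): add — endpoints in different components.
Edges rejected before the tree was complete: 8.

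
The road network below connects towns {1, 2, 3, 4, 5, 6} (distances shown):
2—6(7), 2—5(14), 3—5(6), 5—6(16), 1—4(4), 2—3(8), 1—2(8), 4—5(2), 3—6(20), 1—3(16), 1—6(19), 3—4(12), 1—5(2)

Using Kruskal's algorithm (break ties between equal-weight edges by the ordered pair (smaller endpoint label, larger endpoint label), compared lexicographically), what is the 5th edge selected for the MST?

Kruskal's algorithm — process edges by increasing weight (ties by edge label):
1—5 (2): add. Components now {1,5} {2} {3} {4} {6}
4—5 (2): add. Components now {1,4,5} {2} {3} {6}
1—4 (4): skip — 1 and 4 already connected.
3—5 (6): add. Components now {1,3,4,5} {2} {6}
2—6 (7): add. Components now {1,3,4,5} {2,6}
1—2 (8): add. Components now {1,2,3,4,5,6}
The 5th edge added is 1—2.

1-2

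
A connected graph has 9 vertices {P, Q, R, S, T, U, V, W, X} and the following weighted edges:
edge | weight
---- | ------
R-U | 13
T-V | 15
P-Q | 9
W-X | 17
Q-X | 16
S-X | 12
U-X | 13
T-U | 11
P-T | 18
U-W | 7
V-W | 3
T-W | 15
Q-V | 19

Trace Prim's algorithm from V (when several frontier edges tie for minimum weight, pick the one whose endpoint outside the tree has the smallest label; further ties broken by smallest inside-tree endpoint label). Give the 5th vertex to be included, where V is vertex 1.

Prim, starting at V.
Step 1: frontier [V-W 3, T-V 15, Q-V 19] → take V-W (3); add W.
Step 2: frontier [T-V 15, Q-V 19, U-W 7, T-W 15, W-X 17] → take U-W (7); add U.
Step 3: frontier [T-U 11, R-U 13, U-X 13, T-V 15, Q-V 19, T-W 15, W-X 17] → take T-U (11); add T.
Step 4: frontier [P-T 18, R-U 13, U-X 13, Q-V 19, W-X 17] → take R-U (13); add R.
Step 5: frontier [P-T 18, U-X 13, Q-V 19, W-X 17] → take U-X (13); add X.
Step 6: frontier [P-T 18, Q-V 19, S-X 12, Q-X 16] → take S-X (12); add S.
Step 7: frontier [P-T 18, Q-V 19, Q-X 16] → take Q-X (16); add Q.
Step 8: frontier [P-Q 9, P-T 18] → take P-Q (9); add P.
Vertex order: V, W, U, T, R, X, S, Q, P. The 5th vertex is R.

R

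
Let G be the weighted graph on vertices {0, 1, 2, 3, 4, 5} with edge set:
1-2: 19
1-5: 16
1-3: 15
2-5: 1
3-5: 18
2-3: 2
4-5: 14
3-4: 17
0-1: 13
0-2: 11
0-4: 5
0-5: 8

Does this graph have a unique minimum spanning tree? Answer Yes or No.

Yes

Kruskal: consider edges lightest-first.
2-5 (1): add — endpoints in different components.
2-3 (2): add — endpoints in different components.
0-4 (5): add — endpoints in different components.
0-5 (8): add — endpoints in different components.
0-2 (11): skip — 0 and 2 already connected.
0-1 (13): add — endpoints in different components.
Every non-tree edge has weight strictly greater than the heaviest edge on the tree path between its endpoints, so the MST is unique.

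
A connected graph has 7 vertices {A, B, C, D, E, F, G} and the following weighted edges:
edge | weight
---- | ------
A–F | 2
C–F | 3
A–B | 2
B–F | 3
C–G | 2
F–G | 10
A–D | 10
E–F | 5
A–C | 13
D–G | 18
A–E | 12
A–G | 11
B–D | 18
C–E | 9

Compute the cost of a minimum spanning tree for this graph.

Kruskal: consider edges lightest-first.
A–B (2): add — endpoints in different components.
A–F (2): add — endpoints in different components.
C–G (2): add — endpoints in different components.
B–F (3): skip — B and F already connected.
C–F (3): add — endpoints in different components.
E–F (5): add — endpoints in different components.
C–E (9): skip — C and E already connected.
A–D (10): add — endpoints in different components.
MST edges: A–B, A–F, C–G, C–F, E–F, A–D; total weight 2+2+2+3+5+10 = 24.

24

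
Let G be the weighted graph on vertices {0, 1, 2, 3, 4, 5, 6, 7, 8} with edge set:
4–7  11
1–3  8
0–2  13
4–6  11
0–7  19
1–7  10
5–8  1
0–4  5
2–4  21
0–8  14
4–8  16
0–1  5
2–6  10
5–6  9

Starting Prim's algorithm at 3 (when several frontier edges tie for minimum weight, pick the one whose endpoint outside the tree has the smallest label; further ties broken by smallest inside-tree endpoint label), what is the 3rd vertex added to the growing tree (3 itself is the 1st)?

0

Prim, starting at 3.
Step 1: frontier [1–3 8] → take 1–3 (8); add 1.
Step 2: frontier [0–1 5, 1–7 10] → take 0–1 (5); add 0.
Step 3: frontier [0–4 5, 0–2 13, 0–8 14, 0–7 19, 1–7 10] → take 0–4 (5); add 4.
Step 4: frontier [0–2 13, 0–8 14, 0–7 19, 1–7 10, 4–6 11, 4–7 11, 4–8 16, 2–4 21] → take 1–7 (10); add 7.
Step 5: frontier [0–2 13, 0–8 14, 4–6 11, 4–8 16, 2–4 21] → take 4–6 (11); add 6.
Step 6: frontier [0–2 13, 0–8 14, 4–8 16, 2–4 21, 5–6 9, 2–6 10] → take 5–6 (9); add 5.
Step 7: frontier [0–2 13, 0–8 14, 4–8 16, 2–4 21, 5–8 1, 2–6 10] → take 5–8 (1); add 8.
Step 8: frontier [0–2 13, 2–4 21, 2–6 10] → take 2–6 (10); add 2.
Vertex order: 3, 1, 0, 4, 7, 6, 5, 8, 2. The 3rd vertex is 0.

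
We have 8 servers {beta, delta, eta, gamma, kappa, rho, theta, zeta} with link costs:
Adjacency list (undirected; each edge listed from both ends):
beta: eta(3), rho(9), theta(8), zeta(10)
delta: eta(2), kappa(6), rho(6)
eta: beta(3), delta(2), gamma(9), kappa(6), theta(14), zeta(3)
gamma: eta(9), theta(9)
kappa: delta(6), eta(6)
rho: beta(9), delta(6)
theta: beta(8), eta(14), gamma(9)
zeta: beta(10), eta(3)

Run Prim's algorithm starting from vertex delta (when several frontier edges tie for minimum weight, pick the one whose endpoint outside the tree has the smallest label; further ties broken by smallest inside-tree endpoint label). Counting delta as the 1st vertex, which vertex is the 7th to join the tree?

theta

Prim, starting at delta.
Step 1: cheapest edge leaving the tree is delta—eta (2); add eta.
Step 2: cheapest edge leaving the tree is beta—eta (3); add beta.
Step 3: cheapest edge leaving the tree is eta—zeta (3); add zeta.
Step 4: cheapest edge leaving the tree is delta—kappa (6); add kappa.
Step 5: cheapest edge leaving the tree is delta—rho (6); add rho.
Step 6: cheapest edge leaving the tree is beta—theta (8); add theta.
Step 7: cheapest edge leaving the tree is eta—gamma (9); add gamma.
Vertex order: delta, eta, beta, zeta, kappa, rho, theta, gamma. The 7th vertex is theta.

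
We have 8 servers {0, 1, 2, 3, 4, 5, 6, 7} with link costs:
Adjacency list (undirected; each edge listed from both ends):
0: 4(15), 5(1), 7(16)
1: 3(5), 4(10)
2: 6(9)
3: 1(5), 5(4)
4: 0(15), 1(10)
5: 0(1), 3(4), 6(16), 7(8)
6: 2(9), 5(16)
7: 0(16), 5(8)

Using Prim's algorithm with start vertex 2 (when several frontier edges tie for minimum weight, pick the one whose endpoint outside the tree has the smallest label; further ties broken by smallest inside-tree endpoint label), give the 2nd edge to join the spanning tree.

Prim's algorithm from 2:
Step 1: cheapest edge leaving the tree is 2 6 (9); add 6.
Step 2: cheapest edge leaving the tree is 5 6 (16); add 5.
Step 3: cheapest edge leaving the tree is 0 5 (1); add 0.
Step 4: cheapest edge leaving the tree is 3 5 (4); add 3.
Step 5: cheapest edge leaving the tree is 1 3 (5); add 1.
Step 6: cheapest edge leaving the tree is 5 7 (8); add 7.
Step 7: cheapest edge leaving the tree is 1 4 (10); add 4.
The 2nd edge added is 5 6.

5-6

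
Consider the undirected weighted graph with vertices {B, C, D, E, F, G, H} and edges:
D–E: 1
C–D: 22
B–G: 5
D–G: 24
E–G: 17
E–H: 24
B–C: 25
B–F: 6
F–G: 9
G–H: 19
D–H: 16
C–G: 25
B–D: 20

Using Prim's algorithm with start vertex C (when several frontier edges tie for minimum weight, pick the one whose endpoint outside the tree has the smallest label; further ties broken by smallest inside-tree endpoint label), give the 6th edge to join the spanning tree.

Prim's algorithm from C:
Step 1: cheapest edge leaving the tree is C–D (22); add D.
Step 2: cheapest edge leaving the tree is D–E (1); add E.
Step 3: cheapest edge leaving the tree is D–H (16); add H.
Step 4: cheapest edge leaving the tree is E–G (17); add G.
Step 5: cheapest edge leaving the tree is B–G (5); add B.
Step 6: cheapest edge leaving the tree is B–F (6); add F.
The 6th edge added is B–F.

B-F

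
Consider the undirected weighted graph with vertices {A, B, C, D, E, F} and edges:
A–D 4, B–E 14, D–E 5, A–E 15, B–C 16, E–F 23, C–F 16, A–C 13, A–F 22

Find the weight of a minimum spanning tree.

Prim, starting at B.
Step 1: frontier [B–E 14, B–C 16] → take B–E (14); add E.
Step 2: frontier [B–C 16, D–E 5, A–E 15, E–F 23] → take D–E (5); add D.
Step 3: frontier [B–C 16, A–D 4, A–E 15, E–F 23] → take A–D (4); add A.
Step 4: frontier [A–C 13, A–F 22, B–C 16, E–F 23] → take A–C (13); add C.
Step 5: frontier [A–F 22, C–F 16, E–F 23] → take C–F (16); add F.
MST edges: B–E, D–E, A–D, A–C, C–F; total weight 14+5+4+13+16 = 52.

52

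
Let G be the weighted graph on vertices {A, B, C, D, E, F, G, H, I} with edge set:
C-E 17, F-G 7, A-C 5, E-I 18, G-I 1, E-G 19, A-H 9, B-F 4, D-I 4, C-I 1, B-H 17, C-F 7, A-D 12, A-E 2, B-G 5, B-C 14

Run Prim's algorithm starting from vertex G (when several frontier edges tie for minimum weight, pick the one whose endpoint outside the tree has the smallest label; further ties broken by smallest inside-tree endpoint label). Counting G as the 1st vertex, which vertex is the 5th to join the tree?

Grow the tree from G using Prim:
Step 1: cheapest edge leaving the tree is G-I (1); add I.
Step 2: cheapest edge leaving the tree is C-I (1); add C.
Step 3: cheapest edge leaving the tree is D-I (4); add D.
Step 4: cheapest edge leaving the tree is A-C (5); add A.
Step 5: cheapest edge leaving the tree is A-E (2); add E.
Step 6: cheapest edge leaving the tree is B-G (5); add B.
Step 7: cheapest edge leaving the tree is B-F (4); add F.
Step 8: cheapest edge leaving the tree is A-H (9); add H.
Vertex order: G, I, C, D, A, E, B, F, H. The 5th vertex is A.

A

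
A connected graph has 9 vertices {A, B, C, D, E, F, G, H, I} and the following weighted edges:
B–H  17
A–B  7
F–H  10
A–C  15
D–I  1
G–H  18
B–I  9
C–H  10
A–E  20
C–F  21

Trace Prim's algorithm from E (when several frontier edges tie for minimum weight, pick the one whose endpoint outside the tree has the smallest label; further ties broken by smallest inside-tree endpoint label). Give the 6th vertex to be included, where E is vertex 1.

C

Prim's algorithm from E:
Step 1: frontier [A–E 20] → take A–E (20); add A.
Step 2: frontier [A–B 7, A–C 15] → take A–B (7); add B.
Step 3: frontier [A–C 15, B–I 9, B–H 17] → take B–I (9); add I.
Step 4: frontier [A–C 15, B–H 17, D–I 1] → take D–I (1); add D.
Step 5: frontier [A–C 15, B–H 17] → take A–C (15); add C.
Step 6: frontier [B–H 17, C–H 10, C–F 21] → take C–H (10); add H.
Step 7: frontier [C–F 21, F–H 10, G–H 18] → take F–H (10); add F.
Step 8: frontier [G–H 18] → take G–H (18); add G.
Vertex order: E, A, B, I, D, C, H, F, G. The 6th vertex is C.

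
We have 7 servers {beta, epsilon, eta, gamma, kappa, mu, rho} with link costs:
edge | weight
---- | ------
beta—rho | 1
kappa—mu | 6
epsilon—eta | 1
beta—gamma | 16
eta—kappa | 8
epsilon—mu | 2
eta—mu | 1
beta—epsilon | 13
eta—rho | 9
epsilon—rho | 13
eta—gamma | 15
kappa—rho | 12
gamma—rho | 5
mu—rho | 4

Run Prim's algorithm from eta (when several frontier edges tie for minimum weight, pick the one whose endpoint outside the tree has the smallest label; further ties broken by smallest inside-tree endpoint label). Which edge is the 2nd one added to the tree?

Grow the tree from eta using Prim:
Step 1: frontier [epsilon—eta 1, eta—mu 1, eta—kappa 8, eta—rho 9, eta—gamma 15] → take epsilon—eta (1); add epsilon.
Step 2: frontier [epsilon—mu 2, beta—epsilon 13, epsilon—rho 13, eta—mu 1, eta—kappa 8, eta—rho 9, eta—gamma 15] → take eta—mu (1); add mu.
Step 3: frontier [beta—epsilon 13, epsilon—rho 13, eta—kappa 8, eta—rho 9, eta—gamma 15, mu—rho 4, kappa—mu 6] → take mu—rho (4); add rho.
Step 4: frontier [beta—epsilon 13, eta—kappa 8, eta—gamma 15, kappa—mu 6, beta—rho 1, gamma—rho 5, kappa—rho 12] → take beta—rho (1); add beta.
Step 5: frontier [beta—gamma 16, eta—kappa 8, eta—gamma 15, kappa—mu 6, gamma—rho 5, kappa—rho 12] → take gamma—rho (5); add gamma.
Step 6: frontier [eta—kappa 8, kappa—mu 6, kappa—rho 12] → take kappa—mu (6); add kappa.
The 2nd edge added is eta—mu.

eta-mu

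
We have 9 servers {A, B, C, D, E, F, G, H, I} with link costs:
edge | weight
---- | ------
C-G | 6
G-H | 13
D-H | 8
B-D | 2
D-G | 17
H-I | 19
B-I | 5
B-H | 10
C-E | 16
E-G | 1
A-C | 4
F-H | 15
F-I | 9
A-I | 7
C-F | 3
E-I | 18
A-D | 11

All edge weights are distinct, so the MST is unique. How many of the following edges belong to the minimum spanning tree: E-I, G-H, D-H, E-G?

2

Kruskal's algorithm — process edges by increasing weight (ties by edge label):
E-G (1): add — endpoints in different components.
B-D (2): add — endpoints in different components.
C-F (3): add — endpoints in different components.
A-C (4): add — endpoints in different components.
B-I (5): add — endpoints in different components.
C-G (6): add — endpoints in different components.
A-I (7): add — endpoints in different components.
D-H (8): add — endpoints in different components.
MST edge set: {E-G, B-D, C-F, A-C, B-I, C-G, A-I, D-H}.
Of the listed edges, {D-H, E-G} are in the MST → 2.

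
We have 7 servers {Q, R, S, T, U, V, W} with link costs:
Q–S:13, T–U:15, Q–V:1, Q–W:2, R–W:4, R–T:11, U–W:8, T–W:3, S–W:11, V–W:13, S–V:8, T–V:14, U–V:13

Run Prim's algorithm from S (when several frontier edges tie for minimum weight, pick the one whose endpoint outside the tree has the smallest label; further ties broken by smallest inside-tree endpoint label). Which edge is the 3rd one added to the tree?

Grow the tree from S using Prim:
Step 1: frontier [S–V 8, S–W 11, Q–S 13] → take S–V (8); add V.
Step 2: frontier [S–W 11, Q–S 13, Q–V 1, U–V 13, V–W 13, T–V 14] → take Q–V (1); add Q.
Step 3: frontier [Q–W 2, S–W 11, U–V 13, V–W 13, T–V 14] → take Q–W (2); add W.
Step 4: frontier [U–V 13, T–V 14, T–W 3, R–W 4, U–W 8] → take T–W (3); add T.
Step 5: frontier [R–T 11, T–U 15, U–V 13, R–W 4, U–W 8] → take R–W (4); add R.
Step 6: frontier [T–U 15, U–V 13, U–W 8] → take U–W (8); add U.
The 3rd edge added is Q–W.

Q-W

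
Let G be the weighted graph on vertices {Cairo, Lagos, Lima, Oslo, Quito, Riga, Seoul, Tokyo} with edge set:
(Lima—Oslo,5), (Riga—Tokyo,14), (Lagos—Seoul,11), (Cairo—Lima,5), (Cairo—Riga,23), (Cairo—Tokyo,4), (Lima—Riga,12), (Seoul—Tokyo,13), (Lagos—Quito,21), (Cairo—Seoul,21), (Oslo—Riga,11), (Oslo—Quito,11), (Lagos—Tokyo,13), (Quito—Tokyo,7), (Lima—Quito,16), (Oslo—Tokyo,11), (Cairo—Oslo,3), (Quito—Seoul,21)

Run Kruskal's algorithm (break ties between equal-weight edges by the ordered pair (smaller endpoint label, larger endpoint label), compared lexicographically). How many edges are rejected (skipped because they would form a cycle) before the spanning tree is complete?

4

Kruskal's algorithm — process edges by increasing weight (ties by edge label):
Cairo—Oslo (3): add — endpoints in different components.
Cairo—Tokyo (4): add — endpoints in different components.
Cairo—Lima (5): add — endpoints in different components.
Lima—Oslo (5): skip — Lima and Oslo already connected.
Quito—Tokyo (7): add — endpoints in different components.
Lagos—Seoul (11): add — endpoints in different components.
Oslo—Quito (11): skip — Quito and Oslo already connected.
Oslo—Riga (11): add — endpoints in different components.
Oslo—Tokyo (11): skip — Tokyo and Oslo already connected.
Lima—Riga (12): skip — Lima and Riga already connected.
Lagos—Tokyo (13): add — endpoints in different components.
Edges rejected before the tree was complete: 4.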